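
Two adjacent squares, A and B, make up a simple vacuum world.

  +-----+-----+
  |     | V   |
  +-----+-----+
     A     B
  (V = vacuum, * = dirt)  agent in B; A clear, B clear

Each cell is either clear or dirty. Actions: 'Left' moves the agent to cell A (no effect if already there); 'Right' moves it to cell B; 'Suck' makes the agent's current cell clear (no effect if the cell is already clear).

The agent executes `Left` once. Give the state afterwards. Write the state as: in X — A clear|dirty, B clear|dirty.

in A — A clear, B clear

start: in B — A clear, B clear
t=1 Left ⇒ in A — A clear, B clear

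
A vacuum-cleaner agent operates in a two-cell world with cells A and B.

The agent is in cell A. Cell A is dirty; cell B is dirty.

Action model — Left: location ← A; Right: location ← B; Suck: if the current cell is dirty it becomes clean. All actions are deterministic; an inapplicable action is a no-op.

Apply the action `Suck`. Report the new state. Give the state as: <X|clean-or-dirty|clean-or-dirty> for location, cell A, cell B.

<A|clean|dirty>

start: <A|dirty|dirty>
[1] after Suck: <A|clean|dirty>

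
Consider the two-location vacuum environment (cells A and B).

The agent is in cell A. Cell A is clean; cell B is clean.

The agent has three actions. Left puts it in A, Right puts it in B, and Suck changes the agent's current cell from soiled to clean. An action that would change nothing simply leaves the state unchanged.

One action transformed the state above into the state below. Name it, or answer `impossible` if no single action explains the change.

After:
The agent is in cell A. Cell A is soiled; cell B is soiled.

try  Left: <A|clean|clean>
try Right: <B|clean|clean>
try  Suck: <A|clean|clean>
no single action produces the after-state

impossible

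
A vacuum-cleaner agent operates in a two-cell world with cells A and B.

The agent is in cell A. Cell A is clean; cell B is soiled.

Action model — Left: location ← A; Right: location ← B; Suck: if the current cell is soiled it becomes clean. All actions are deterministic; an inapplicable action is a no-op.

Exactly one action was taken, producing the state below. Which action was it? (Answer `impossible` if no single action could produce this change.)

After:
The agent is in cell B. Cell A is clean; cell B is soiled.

Right

try  Left: <A|clean|soiled>
try Right: <B|clean|soiled>  ← match
try  Suck: <A|clean|soiled>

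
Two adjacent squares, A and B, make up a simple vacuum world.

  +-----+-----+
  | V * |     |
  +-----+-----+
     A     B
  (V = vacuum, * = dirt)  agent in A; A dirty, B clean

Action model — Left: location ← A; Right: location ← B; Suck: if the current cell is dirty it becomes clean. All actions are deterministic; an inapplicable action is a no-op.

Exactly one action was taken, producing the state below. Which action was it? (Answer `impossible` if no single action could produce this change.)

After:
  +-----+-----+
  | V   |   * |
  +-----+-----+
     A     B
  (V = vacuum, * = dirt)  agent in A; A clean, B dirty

try  Left: <A|dirty|clean>
try Right: <B|dirty|clean>
try  Suck: <A|clean|clean>
no single action produces the after-state

impossible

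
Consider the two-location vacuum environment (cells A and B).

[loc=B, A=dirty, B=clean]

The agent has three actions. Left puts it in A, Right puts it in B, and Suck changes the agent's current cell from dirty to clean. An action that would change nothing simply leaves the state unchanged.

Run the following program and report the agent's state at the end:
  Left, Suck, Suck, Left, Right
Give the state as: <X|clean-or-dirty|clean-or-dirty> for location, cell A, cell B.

<B|clean|clean>

1) do Left; now <A|dirty|clean>
2) do Suck; now <A|clean|clean>
3) do Suck; now <A|clean|clean>
4) do Left; now <A|clean|clean>
5) do Right; now <B|clean|clean>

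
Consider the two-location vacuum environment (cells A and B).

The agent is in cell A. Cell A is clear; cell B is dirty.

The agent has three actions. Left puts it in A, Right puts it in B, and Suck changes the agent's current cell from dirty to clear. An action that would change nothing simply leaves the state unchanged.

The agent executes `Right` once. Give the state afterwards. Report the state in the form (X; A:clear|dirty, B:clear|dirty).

(B; A:clear, B:dirty)

start: (A; A:clear, B:dirty)
t=1 Right ⇒ (B; A:clear, B:dirty)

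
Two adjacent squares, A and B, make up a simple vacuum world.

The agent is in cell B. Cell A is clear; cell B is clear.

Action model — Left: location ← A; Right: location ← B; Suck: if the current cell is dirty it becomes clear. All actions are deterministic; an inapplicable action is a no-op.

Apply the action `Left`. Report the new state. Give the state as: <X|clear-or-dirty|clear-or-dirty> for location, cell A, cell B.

start: <B|clear|clear>
1) do Left; now <A|clear|clear>

<A|clear|clear>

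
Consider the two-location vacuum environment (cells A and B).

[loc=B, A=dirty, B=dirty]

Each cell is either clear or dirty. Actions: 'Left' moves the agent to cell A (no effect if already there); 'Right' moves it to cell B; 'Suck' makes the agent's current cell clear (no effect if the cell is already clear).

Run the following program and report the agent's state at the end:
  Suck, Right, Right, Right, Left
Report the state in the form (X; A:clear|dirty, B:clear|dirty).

(A; A:dirty, B:clear)

[1] after Suck: (B; A:dirty, B:clear)
[2] after Right: (B; A:dirty, B:clear)
[3] after Right: (B; A:dirty, B:clear)
[4] after Right: (B; A:dirty, B:clear)
[5] after Left: (A; A:dirty, B:clear)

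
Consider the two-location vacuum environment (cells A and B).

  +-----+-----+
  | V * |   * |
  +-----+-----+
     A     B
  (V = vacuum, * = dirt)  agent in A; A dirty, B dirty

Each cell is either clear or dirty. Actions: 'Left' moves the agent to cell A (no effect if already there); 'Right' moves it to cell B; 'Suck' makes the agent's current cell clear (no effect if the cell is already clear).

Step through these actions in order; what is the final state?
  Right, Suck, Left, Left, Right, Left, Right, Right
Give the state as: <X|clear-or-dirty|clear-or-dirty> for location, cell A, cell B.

1) do Right; now <B|dirty|dirty>
2) do Suck; now <B|dirty|clear>
3) do Left; now <A|dirty|clear>
4) do Left; now <A|dirty|clear>
5) do Right; now <B|dirty|clear>
6) do Left; now <A|dirty|clear>
7) do Right; now <B|dirty|clear>
8) do Right; now <B|dirty|clear>

<B|dirty|clear>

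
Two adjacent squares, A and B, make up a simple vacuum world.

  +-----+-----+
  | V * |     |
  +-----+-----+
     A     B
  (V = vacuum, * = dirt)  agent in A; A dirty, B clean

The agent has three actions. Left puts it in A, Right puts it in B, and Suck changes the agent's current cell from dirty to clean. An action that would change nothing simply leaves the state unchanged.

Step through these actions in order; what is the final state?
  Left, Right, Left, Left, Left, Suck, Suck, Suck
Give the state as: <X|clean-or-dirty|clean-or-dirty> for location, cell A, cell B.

<A|clean|clean>

1. Left → <A|dirty|clean>
2. Right → <B|dirty|clean>
3. Left → <A|dirty|clean>
4. Left → <A|dirty|clean>
5. Left → <A|dirty|clean>
6. Suck → <A|clean|clean>
7. Suck → <A|clean|clean>
8. Suck → <A|clean|clean>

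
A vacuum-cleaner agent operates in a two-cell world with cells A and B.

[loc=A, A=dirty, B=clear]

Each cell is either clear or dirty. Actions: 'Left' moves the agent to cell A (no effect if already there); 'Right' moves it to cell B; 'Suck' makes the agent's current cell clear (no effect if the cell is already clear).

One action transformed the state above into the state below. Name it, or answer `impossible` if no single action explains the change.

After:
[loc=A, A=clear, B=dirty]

impossible

try  Left: in A — A dirty, B clear
try Right: in B — A dirty, B clear
try  Suck: in A — A clear, B clear
no single action produces the after-state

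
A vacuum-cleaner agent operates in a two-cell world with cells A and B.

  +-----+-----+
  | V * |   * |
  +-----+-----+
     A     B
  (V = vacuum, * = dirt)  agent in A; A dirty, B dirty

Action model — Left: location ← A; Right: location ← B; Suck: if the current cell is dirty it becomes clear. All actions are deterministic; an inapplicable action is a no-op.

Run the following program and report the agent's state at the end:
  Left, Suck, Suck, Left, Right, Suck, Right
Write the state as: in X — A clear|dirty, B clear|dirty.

Left (#1): in A — A dirty, B dirty
Suck (#2): in A — A clear, B dirty
Suck (#3): in A — A clear, B dirty
Left (#4): in A — A clear, B dirty
Right (#5): in B — A clear, B dirty
Suck (#6): in B — A clear, B clear
Right (#7): in B — A clear, B clear

in B — A clear, B clear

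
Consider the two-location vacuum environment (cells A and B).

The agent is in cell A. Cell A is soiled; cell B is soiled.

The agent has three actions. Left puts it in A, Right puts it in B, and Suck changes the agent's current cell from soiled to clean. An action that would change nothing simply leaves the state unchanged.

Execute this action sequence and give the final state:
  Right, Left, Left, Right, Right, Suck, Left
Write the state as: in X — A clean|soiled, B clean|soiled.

in A — A soiled, B clean

[1] after Right: in B — A soiled, B soiled
[2] after Left: in A — A soiled, B soiled
[3] after Left: in A — A soiled, B soiled
[4] after Right: in B — A soiled, B soiled
[5] after Right: in B — A soiled, B soiled
[6] after Suck: in B — A soiled, B clean
[7] after Left: in A — A soiled, B clean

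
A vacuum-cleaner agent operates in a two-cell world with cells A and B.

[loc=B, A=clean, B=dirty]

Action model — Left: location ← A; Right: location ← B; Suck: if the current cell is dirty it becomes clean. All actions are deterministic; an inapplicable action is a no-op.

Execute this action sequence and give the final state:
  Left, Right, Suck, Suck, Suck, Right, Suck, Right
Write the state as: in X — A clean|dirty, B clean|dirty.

1) do Left; now in A — A clean, B dirty
2) do Right; now in B — A clean, B dirty
3) do Suck; now in B — A clean, B clean
4) do Suck; now in B — A clean, B clean
5) do Suck; now in B — A clean, B clean
6) do Right; now in B — A clean, B clean
7) do Suck; now in B — A clean, B clean
8) do Right; now in B — A clean, B clean

in B — A clean, B clean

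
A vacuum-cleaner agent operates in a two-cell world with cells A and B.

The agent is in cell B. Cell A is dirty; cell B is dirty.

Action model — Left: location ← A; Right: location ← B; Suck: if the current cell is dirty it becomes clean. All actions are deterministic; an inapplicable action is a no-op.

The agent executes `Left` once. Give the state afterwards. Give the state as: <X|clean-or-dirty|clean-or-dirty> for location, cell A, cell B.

<A|dirty|dirty>

start: <B|dirty|dirty>
Left (#1): <A|dirty|dirty>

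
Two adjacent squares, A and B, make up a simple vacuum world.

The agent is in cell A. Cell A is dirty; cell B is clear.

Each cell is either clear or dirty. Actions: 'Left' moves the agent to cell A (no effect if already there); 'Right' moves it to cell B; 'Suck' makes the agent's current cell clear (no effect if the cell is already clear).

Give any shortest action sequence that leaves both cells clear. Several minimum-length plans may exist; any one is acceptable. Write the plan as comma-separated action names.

Suck (#1): (A; A:clear, B:clear)
min 1: A is dirty, one Suck

Suck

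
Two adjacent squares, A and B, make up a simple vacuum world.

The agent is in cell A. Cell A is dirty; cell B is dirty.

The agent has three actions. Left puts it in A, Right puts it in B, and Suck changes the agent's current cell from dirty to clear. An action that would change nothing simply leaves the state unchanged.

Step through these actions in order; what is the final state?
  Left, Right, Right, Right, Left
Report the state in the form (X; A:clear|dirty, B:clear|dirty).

step 1/5 (Left): (A; A:dirty, B:dirty)
step 2/5 (Right): (B; A:dirty, B:dirty)
step 3/5 (Right): (B; A:dirty, B:dirty)
step 4/5 (Right): (B; A:dirty, B:dirty)
step 5/5 (Left): (A; A:dirty, B:dirty)

(A; A:dirty, B:dirty)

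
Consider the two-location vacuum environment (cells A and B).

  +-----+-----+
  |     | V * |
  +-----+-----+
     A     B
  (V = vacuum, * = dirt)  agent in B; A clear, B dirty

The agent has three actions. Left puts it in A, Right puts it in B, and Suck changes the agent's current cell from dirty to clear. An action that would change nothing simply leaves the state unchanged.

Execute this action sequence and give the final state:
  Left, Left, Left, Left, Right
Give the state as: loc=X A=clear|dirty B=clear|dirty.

1) do Left; now loc=A A=clear B=dirty
2) do Left; now loc=A A=clear B=dirty
3) do Left; now loc=A A=clear B=dirty
4) do Left; now loc=A A=clear B=dirty
5) do Right; now loc=B A=clear B=dirty

loc=B A=clear B=dirty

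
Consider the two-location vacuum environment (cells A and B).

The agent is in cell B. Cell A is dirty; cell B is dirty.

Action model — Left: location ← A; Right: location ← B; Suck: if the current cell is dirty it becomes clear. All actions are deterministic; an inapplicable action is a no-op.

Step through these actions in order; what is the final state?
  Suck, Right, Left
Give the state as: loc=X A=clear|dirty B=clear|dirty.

1. Suck → loc=B A=dirty B=clear
2. Right → loc=B A=dirty B=clear
3. Left → loc=A A=dirty B=clear

loc=A A=dirty B=clear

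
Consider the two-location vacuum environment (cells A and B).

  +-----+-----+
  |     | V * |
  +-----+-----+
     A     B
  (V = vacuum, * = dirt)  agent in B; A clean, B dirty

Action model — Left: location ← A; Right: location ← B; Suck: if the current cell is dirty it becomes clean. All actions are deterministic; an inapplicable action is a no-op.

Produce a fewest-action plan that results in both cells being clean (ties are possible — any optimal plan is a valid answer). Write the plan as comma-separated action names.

[1] after Suck: in B — A clean, B clean
min 1: B is dirty, one Suck

Suck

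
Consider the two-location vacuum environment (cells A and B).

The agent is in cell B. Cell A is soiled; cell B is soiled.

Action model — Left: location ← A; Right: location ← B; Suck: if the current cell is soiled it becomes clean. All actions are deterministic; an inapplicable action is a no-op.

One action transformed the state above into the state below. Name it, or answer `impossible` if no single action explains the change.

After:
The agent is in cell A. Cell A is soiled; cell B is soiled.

Left

try  Left: <A|soiled|soiled>  ← match
try Right: <B|soiled|soiled>
try  Suck: <B|soiled|clean>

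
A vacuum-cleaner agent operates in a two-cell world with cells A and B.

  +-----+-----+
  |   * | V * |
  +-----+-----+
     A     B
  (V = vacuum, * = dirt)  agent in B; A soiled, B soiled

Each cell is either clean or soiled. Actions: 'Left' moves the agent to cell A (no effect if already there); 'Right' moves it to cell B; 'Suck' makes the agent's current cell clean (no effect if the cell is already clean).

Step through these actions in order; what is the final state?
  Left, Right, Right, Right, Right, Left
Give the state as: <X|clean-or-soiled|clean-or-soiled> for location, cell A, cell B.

[1] after Left: <A|soiled|soiled>
[2] after Right: <B|soiled|soiled>
[3] after Right: <B|soiled|soiled>
[4] after Right: <B|soiled|soiled>
[5] after Right: <B|soiled|soiled>
[6] after Left: <A|soiled|soiled>

<A|soiled|soiled>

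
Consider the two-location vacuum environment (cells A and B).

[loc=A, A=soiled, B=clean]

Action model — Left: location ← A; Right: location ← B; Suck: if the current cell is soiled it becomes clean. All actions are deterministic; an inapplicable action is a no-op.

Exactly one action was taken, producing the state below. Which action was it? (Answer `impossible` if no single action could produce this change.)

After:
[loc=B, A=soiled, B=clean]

Right

try  Left: loc=A A=soiled B=clean
try Right: loc=B A=soiled B=clean  ← match
try  Suck: loc=A A=clean B=clean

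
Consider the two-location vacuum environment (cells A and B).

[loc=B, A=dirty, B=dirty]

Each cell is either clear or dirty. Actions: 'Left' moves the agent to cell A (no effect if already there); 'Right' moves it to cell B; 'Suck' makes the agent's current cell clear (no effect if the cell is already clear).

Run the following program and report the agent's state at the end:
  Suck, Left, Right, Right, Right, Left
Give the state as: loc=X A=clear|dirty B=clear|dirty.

t=1 Suck ⇒ loc=B A=dirty B=clear
t=2 Left ⇒ loc=A A=dirty B=clear
t=3 Right ⇒ loc=B A=dirty B=clear
t=4 Right ⇒ loc=B A=dirty B=clear
t=5 Right ⇒ loc=B A=dirty B=clear
t=6 Left ⇒ loc=A A=dirty B=clear

loc=A A=dirty B=clear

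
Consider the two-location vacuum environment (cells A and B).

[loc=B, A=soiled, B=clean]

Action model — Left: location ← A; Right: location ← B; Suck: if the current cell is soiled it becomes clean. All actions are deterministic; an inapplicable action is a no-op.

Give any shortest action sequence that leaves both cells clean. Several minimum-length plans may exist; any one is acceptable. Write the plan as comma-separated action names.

Left, Suck

1) do Left; now in A — A soiled, B clean
2) do Suck; now in A — A clean, B clean
min 2: go A then Suck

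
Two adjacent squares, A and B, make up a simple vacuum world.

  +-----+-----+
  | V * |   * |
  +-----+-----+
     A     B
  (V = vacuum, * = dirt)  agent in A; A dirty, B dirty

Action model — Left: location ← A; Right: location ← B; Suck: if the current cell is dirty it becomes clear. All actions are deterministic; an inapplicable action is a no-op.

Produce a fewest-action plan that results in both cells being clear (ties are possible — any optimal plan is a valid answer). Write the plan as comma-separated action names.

Suck, Right, Suck

Suck (#1): in A — A clear, B dirty
Right (#2): in B — A clear, B dirty
Suck (#3): in B — A clear, B clear
min 3: Suck A + move + Suck B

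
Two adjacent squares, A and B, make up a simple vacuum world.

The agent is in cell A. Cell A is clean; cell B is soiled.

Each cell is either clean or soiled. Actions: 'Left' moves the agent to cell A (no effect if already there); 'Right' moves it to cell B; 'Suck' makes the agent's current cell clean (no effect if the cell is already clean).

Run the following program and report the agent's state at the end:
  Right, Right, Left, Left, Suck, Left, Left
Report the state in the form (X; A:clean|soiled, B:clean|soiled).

(A; A:clean, B:soiled)

[1] after Right: (B; A:clean, B:soiled)
[2] after Right: (B; A:clean, B:soiled)
[3] after Left: (A; A:clean, B:soiled)
[4] after Left: (A; A:clean, B:soiled)
[5] after Suck: (A; A:clean, B:soiled)
[6] after Left: (A; A:clean, B:soiled)
[7] after Left: (A; A:clean, B:soiled)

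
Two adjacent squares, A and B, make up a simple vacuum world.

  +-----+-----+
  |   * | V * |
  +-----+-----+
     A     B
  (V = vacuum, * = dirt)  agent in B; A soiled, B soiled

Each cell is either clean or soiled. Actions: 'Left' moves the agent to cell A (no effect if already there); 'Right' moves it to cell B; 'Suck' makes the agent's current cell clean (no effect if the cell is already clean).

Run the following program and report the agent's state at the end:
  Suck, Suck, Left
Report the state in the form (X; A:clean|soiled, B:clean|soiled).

[1] after Suck: (B; A:soiled, B:clean)
[2] after Suck: (B; A:soiled, B:clean)
[3] after Left: (A; A:soiled, B:clean)

(A; A:soiled, B:clean)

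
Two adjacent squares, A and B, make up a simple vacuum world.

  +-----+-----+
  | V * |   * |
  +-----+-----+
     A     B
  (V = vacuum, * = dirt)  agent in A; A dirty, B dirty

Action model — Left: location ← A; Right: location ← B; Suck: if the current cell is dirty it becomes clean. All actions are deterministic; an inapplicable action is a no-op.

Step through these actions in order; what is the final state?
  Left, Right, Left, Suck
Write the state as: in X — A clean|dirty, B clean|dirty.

1) do Left; now in A — A dirty, B dirty
2) do Right; now in B — A dirty, B dirty
3) do Left; now in A — A dirty, B dirty
4) do Suck; now in A — A clean, B dirty

in A — A clean, B dirty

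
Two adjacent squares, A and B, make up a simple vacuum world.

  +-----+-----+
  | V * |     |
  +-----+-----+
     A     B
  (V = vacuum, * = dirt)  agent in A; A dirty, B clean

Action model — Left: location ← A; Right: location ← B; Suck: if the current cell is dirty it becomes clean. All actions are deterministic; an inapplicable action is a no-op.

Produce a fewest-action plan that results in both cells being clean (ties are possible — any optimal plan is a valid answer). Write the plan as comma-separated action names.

1. Suck → (A; A:clean, B:clean)
min 1: A is dirty, one Suck

Suck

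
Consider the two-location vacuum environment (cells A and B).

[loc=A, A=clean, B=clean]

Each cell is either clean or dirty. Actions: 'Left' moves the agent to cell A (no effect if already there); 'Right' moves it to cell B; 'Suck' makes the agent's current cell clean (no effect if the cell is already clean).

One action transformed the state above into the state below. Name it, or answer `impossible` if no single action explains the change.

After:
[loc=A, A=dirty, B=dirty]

try  Left: <A|clean|clean>
try Right: <B|clean|clean>
try  Suck: <A|clean|clean>
no single action produces the after-state

impossible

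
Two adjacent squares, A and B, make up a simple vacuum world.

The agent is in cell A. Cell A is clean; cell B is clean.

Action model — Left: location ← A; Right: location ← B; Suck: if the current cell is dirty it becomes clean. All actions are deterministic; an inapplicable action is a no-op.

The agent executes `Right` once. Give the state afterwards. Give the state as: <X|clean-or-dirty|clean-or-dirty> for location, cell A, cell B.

start: <A|clean|clean>
t=1 Right ⇒ <B|clean|clean>

<B|clean|clean>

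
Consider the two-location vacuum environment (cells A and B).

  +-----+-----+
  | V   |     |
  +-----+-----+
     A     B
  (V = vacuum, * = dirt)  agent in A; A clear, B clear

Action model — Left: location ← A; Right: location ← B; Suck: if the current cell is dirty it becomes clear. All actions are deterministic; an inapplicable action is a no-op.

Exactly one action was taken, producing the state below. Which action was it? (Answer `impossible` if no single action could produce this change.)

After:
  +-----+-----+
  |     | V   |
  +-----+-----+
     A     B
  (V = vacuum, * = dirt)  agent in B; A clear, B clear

try  Left: loc=A A=clear B=clear
try Right: loc=B A=clear B=clear  ← match
try  Suck: loc=A A=clear B=clear

Right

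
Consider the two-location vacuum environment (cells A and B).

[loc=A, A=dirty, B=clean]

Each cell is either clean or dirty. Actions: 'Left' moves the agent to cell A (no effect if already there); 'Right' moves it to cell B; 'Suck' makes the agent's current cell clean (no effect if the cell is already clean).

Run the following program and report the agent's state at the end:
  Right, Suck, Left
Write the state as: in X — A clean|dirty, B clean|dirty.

in A — A dirty, B clean

step 1/3 (Right): in B — A dirty, B clean
step 2/3 (Suck): in B — A dirty, B clean
step 3/3 (Left): in A — A dirty, B clean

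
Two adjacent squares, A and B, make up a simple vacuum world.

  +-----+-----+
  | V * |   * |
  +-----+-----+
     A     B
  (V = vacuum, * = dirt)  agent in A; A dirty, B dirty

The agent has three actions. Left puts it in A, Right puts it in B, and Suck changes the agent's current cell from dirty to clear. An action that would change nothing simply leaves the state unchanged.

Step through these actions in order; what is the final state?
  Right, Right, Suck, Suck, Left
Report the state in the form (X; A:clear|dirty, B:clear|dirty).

1) do Right; now (B; A:dirty, B:dirty)
2) do Right; now (B; A:dirty, B:dirty)
3) do Suck; now (B; A:dirty, B:clear)
4) do Suck; now (B; A:dirty, B:clear)
5) do Left; now (A; A:dirty, B:clear)

(A; A:dirty, B:clear)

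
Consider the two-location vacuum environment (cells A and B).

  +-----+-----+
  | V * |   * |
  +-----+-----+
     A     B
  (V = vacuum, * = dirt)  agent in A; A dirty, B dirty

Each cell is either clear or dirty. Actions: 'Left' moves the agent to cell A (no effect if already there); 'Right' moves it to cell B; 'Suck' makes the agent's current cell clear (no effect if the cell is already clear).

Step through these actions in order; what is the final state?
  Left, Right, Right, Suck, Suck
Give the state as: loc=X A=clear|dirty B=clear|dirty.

loc=B A=dirty B=clear

1. Left → loc=A A=dirty B=dirty
2. Right → loc=B A=dirty B=dirty
3. Right → loc=B A=dirty B=dirty
4. Suck → loc=B A=dirty B=clear
5. Suck → loc=B A=dirty B=clear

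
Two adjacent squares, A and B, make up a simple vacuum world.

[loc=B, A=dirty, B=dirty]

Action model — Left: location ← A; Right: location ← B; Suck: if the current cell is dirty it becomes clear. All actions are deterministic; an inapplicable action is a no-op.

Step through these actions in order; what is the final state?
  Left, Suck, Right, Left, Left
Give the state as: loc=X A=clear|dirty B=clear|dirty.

t=1 Left ⇒ loc=A A=dirty B=dirty
t=2 Suck ⇒ loc=A A=clear B=dirty
t=3 Right ⇒ loc=B A=clear B=dirty
t=4 Left ⇒ loc=A A=clear B=dirty
t=5 Left ⇒ loc=A A=clear B=dirty

loc=A A=clear B=dirty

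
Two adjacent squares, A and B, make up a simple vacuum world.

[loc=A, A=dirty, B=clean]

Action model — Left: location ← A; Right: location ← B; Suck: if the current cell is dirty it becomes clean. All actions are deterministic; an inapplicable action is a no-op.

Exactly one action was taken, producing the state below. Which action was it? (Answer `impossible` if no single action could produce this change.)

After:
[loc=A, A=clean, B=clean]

try  Left: (A; A:dirty, B:clean)
try Right: (B; A:dirty, B:clean)
try  Suck: (A; A:clean, B:clean)  ← match

Suck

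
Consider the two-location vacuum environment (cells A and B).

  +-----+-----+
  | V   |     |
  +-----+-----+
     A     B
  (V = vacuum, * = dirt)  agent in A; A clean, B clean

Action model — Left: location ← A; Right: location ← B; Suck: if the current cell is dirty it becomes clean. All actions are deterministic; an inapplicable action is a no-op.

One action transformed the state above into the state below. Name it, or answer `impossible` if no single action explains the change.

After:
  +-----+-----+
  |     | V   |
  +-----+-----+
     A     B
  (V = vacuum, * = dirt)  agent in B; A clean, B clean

try  Left: (A; A:clean, B:clean)
try Right: (B; A:clean, B:clean)  ← match
try  Suck: (A; A:clean, B:clean)

Right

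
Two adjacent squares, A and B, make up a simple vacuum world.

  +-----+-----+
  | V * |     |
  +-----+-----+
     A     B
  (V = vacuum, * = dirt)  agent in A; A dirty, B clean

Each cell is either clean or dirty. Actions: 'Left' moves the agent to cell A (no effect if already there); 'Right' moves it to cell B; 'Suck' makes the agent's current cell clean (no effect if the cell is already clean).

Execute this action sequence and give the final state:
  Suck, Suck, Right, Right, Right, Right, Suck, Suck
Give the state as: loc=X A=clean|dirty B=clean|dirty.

loc=B A=clean B=clean

[1] after Suck: loc=A A=clean B=clean
[2] after Suck: loc=A A=clean B=clean
[3] after Right: loc=B A=clean B=clean
[4] after Right: loc=B A=clean B=clean
[5] after Right: loc=B A=clean B=clean
[6] after Right: loc=B A=clean B=clean
[7] after Suck: loc=B A=clean B=clean
[8] after Suck: loc=B A=clean B=clean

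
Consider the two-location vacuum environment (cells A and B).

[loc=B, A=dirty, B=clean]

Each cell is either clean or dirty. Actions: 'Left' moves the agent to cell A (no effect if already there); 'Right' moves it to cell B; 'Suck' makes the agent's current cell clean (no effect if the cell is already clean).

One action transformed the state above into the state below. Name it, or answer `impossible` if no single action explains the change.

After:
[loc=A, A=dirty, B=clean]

try  Left: loc=A A=dirty B=clean  ← match
try Right: loc=B A=dirty B=clean
try  Suck: loc=B A=dirty B=clean

Left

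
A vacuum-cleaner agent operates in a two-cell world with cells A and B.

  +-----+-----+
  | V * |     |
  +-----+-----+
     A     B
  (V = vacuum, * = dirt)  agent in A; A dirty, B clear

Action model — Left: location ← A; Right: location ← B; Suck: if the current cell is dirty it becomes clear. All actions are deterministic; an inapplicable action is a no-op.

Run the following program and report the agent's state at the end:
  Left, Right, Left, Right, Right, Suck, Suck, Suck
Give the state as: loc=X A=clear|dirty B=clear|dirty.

loc=B A=dirty B=clear

Left (#1): loc=A A=dirty B=clear
Right (#2): loc=B A=dirty B=clear
Left (#3): loc=A A=dirty B=clear
Right (#4): loc=B A=dirty B=clear
Right (#5): loc=B A=dirty B=clear
Suck (#6): loc=B A=dirty B=clear
Suck (#7): loc=B A=dirty B=clear
Suck (#8): loc=B A=dirty B=clear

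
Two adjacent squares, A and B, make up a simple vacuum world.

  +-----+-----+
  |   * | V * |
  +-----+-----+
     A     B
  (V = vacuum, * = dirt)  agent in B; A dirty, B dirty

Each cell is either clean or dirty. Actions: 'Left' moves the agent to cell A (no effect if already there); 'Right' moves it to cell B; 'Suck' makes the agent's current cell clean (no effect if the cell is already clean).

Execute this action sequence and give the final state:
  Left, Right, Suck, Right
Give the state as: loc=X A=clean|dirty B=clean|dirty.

step 1/4 (Left): loc=A A=dirty B=dirty
step 2/4 (Right): loc=B A=dirty B=dirty
step 3/4 (Suck): loc=B A=dirty B=clean
step 4/4 (Right): loc=B A=dirty B=clean

loc=B A=dirty B=clean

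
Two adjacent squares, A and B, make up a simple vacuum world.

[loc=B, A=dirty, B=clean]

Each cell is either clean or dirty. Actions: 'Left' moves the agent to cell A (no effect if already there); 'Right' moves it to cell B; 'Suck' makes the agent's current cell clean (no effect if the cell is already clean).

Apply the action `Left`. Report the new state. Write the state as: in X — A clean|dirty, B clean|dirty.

start: in B — A dirty, B clean
t=1 Left ⇒ in A — A dirty, B clean

in A — A dirty, B clean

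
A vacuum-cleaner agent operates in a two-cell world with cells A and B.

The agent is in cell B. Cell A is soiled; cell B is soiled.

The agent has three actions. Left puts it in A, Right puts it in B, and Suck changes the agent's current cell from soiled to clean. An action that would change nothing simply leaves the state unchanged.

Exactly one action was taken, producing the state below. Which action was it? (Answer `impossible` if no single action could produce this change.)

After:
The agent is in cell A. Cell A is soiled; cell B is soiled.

try  Left: <A|soiled|soiled>  ← match
try Right: <B|soiled|soiled>
try  Suck: <B|soiled|clean>

Left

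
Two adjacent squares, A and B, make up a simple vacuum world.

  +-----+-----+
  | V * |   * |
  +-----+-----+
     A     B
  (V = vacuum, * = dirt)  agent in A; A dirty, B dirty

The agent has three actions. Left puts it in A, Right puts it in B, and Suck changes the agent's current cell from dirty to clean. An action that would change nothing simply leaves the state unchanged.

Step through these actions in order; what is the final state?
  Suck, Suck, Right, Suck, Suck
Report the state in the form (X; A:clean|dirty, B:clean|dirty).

(B; A:clean, B:clean)

t=1 Suck ⇒ (A; A:clean, B:dirty)
t=2 Suck ⇒ (A; A:clean, B:dirty)
t=3 Right ⇒ (B; A:clean, B:dirty)
t=4 Suck ⇒ (B; A:clean, B:clean)
t=5 Suck ⇒ (B; A:clean, B:clean)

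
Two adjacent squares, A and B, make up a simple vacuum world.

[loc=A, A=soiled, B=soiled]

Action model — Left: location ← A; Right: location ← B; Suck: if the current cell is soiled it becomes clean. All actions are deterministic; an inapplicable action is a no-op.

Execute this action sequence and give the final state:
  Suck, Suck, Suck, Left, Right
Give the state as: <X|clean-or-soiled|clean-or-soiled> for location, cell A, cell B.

step 1/5 (Suck): <A|clean|soiled>
step 2/5 (Suck): <A|clean|soiled>
step 3/5 (Suck): <A|clean|soiled>
step 4/5 (Left): <A|clean|soiled>
step 5/5 (Right): <B|clean|soiled>

<B|clean|soiled>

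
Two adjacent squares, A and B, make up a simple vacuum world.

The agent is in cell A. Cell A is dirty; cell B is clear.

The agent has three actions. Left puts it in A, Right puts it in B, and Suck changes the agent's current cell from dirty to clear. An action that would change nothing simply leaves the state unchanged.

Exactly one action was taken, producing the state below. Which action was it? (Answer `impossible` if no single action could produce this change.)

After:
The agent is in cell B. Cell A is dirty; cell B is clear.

Right

try  Left: in A — A dirty, B clear
try Right: in B — A dirty, B clear  ← match
try  Suck: in A — A clear, B clear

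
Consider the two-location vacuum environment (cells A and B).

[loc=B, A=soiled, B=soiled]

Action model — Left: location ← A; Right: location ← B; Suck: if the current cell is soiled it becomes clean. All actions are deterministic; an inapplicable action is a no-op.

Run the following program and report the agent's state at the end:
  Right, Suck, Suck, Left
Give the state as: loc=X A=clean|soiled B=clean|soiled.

loc=A A=soiled B=clean

1) do Right; now loc=B A=soiled B=soiled
2) do Suck; now loc=B A=soiled B=clean
3) do Suck; now loc=B A=soiled B=clean
4) do Left; now loc=A A=soiled B=clean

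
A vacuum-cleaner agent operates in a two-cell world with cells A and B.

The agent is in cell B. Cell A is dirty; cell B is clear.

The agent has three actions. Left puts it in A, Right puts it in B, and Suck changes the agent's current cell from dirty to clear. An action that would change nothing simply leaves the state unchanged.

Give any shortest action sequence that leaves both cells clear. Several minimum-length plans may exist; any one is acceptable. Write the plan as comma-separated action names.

1. Left → loc=A A=dirty B=clear
2. Suck → loc=A A=clear B=clear
min 2: go A then Suck

Left, Suck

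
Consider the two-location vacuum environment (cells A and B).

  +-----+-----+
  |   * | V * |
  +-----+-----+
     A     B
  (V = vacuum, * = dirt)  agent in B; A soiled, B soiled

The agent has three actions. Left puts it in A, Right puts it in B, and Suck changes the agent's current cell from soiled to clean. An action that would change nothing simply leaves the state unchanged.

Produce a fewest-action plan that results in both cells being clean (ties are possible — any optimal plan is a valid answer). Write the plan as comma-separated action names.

step 1/3 (Suck): in B — A soiled, B clean
step 2/3 (Left): in A — A soiled, B clean
step 3/3 (Suck): in A — A clean, B clean
min 3: Suck B + move + Suck A

Suck, Left, Suck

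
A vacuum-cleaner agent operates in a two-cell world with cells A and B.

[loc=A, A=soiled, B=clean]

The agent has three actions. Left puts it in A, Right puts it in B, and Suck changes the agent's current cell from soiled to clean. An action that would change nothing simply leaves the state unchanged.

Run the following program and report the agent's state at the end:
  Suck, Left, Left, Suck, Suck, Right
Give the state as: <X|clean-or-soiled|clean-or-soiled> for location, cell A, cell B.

<B|clean|clean>

step 1/6 (Suck): <A|clean|clean>
step 2/6 (Left): <A|clean|clean>
step 3/6 (Left): <A|clean|clean>
step 4/6 (Suck): <A|clean|clean>
step 5/6 (Suck): <A|clean|clean>
step 6/6 (Right): <B|clean|clean>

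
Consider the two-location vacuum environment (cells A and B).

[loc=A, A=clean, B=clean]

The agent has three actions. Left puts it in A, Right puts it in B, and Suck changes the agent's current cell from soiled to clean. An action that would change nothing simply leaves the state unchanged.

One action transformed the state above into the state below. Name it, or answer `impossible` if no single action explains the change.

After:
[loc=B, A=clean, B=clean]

try  Left: in A — A clean, B clean
try Right: in B — A clean, B clean  ← match
try  Suck: in A — A clean, B clean

Right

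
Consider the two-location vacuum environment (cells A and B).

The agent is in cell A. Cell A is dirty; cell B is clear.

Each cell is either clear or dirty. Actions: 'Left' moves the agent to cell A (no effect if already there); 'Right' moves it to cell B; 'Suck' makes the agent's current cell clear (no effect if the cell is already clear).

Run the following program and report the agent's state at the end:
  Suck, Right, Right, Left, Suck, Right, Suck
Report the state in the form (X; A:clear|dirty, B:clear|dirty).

Suck (#1): (A; A:clear, B:clear)
Right (#2): (B; A:clear, B:clear)
Right (#3): (B; A:clear, B:clear)
Left (#4): (A; A:clear, B:clear)
Suck (#5): (A; A:clear, B:clear)
Right (#6): (B; A:clear, B:clear)
Suck (#7): (B; A:clear, B:clear)

(B; A:clear, B:clear)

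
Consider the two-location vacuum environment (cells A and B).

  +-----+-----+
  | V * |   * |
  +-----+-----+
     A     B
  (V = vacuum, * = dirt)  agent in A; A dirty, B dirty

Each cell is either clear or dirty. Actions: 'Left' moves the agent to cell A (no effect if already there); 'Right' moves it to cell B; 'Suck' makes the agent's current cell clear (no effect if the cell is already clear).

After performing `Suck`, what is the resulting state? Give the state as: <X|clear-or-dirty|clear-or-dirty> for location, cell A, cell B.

<A|clear|dirty>

start: <A|dirty|dirty>
Suck (#1): <A|clear|dirty>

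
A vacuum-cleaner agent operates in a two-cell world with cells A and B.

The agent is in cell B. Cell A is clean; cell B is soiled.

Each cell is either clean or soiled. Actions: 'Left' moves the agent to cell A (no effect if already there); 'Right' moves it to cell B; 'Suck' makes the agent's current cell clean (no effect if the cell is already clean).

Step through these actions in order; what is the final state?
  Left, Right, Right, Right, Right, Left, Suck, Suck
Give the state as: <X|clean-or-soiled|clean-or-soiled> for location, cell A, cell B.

step 1/8 (Left): <A|clean|soiled>
step 2/8 (Right): <B|clean|soiled>
step 3/8 (Right): <B|clean|soiled>
step 4/8 (Right): <B|clean|soiled>
step 5/8 (Right): <B|clean|soiled>
step 6/8 (Left): <A|clean|soiled>
step 7/8 (Suck): <A|clean|soiled>
step 8/8 (Suck): <A|clean|soiled>

<A|clean|soiled>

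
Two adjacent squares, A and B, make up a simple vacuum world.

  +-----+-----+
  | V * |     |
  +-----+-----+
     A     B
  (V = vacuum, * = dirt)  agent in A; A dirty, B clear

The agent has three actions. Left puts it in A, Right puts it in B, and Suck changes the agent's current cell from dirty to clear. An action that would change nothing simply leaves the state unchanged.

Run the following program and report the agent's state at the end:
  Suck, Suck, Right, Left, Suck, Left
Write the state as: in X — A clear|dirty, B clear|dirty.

in A — A clear, B clear

t=1 Suck ⇒ in A — A clear, B clear
t=2 Suck ⇒ in A — A clear, B clear
t=3 Right ⇒ in B — A clear, B clear
t=4 Left ⇒ in A — A clear, B clear
t=5 Suck ⇒ in A — A clear, B clear
t=6 Left ⇒ in A — A clear, B clear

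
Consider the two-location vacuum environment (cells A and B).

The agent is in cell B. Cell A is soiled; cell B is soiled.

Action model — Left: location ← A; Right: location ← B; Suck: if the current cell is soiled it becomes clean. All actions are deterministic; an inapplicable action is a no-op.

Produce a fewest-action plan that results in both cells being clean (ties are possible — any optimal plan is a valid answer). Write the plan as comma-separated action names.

Suck, Left, Suck

1) do Suck; now in B — A soiled, B clean
2) do Left; now in A — A soiled, B clean
3) do Suck; now in A — A clean, B clean
min 3: Suck B + move + Suck A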